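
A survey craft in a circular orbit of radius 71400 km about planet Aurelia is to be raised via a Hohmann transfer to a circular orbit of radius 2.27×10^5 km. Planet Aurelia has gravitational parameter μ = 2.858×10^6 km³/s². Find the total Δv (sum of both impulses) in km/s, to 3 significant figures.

Semi-major axis of the transfer orbit: a_t = (71400 + 2.270×10^5)/2 = 1.492×10^5 km.
At r₁ the circular-orbit speed is v₁ = √(μ/r₁) = 6.327 km/s.
On the transfer ellipse at r₁, v² = μ(2/r − 1/a) gives v_p = √[μ(2/r₁ − 1/a_t)] = 7.804 km/s.
First burn Δv₁ = |v_p − v₁| = 1.477 km/s.
At r₂, v₂ = √(μ/r₂) = 3.5483 km/s.
Transfer-orbit speed at r₂: v_a = √[μ(2/r₂ − 1/a_t)] = 2.4546 km/s.
Second burn Δv₂ = |v₂ − v_a| = 1.094 km/s.
Δv = Δv₁ + Δv₂ = 1.477 + 1.094 = 2.571 km/s.

Δv = 2.57 km/s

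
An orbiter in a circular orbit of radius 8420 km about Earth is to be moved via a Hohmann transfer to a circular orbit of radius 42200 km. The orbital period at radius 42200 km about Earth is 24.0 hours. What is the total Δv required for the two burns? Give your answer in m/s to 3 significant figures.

Δv = 3300 m/s

From Kepler's third law T² = 4π²r³/μ at r = 42200 km, T = 24.0 hours = 24.0 × 3600 s = 86400 s: μ = 4π²r³/T² = 3.97438×10^5 km³/s².
The Hohmann ellipse has a_t = (r₁ + r₂)/2 = 25310 km.
At r₁ the circular-orbit speed is v₁ = √(μ/r₁) = 6.870 km/s.
On the transfer ellipse at r₁, v² = μ(2/r − 1/a) gives v_p = √[μ(2/r₁ − 1/a_t)] = 8.871 km/s.
First burn Δv₁ = |v_p − v₁| = 2.001 km/s.
Circular speed at r₂: v₂ = √(μ/r₂) = 3.069 km/s.
Transfer-orbit speed at r₂: v_a = √[μ(2/r₂ − 1/a_t)] = 1.770 km/s.
Second burn Δv₂ = |v₂ − v_a| = 1.299 km/s.
Δv = Δv₁ + Δv₂ = 2.001 + 1.299 = 3.300 km/s.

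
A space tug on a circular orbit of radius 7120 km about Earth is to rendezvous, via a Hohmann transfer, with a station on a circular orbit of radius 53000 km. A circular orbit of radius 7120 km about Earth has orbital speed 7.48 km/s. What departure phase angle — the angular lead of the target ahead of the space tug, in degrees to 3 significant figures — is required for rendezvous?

From the circular-orbit relation v² = μ/r at r = 7120 km: μ = v²r = (7.48)² × 7120 = 3.98367×10^5 km³/s².
The Hohmann ellipse has a_t = (r₁ + r₂)/2 = 30060 km.
The half-period of the transfer ellipse is t = π√(a_t³/μ) = 25940 s.
The target's mean motion on its circular orbit is ω₂ = √(μ/r₂³) = 5.173×10^-5 rad/s.
Angle swept by the target during transfer: ω₂·t = 1.342 rad = 76.89°.
Arrival is 180° from departure on the ellipse, so φ = 180° − 76.89° = 103°.

φ = 103°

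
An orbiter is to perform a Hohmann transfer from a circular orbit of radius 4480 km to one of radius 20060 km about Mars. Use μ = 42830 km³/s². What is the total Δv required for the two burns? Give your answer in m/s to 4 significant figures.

The Hohmann ellipse has a_t = (r₁ + r₂)/2 = 12270 km.
At r₁ the circular-orbit speed is v₁ = √(μ/r₁) = 3.0920 km/s.
Transfer-orbit speed at r₁ (v² = μ(2/r − 1/a)): v_p = √[μ(2/r₁ − 1/a_t)] = 3.9535 km/s.
First burn Δv₁ = |v_p − v₁| = 0.8615 km/s.
At r₂, v₂ = √(μ/r₂) = 1.4612 km/s.
Transfer-orbit speed at r₂: v_a = √[μ(2/r₂ − 1/a_t)] = 0.88293 km/s.
Second burn Δv₂ = |v₂ − v_a| = 0.5783 km/s.
Total Δv = Δv₁ + Δv₂ = 1.440 km/s.

Δv = 1440 m/s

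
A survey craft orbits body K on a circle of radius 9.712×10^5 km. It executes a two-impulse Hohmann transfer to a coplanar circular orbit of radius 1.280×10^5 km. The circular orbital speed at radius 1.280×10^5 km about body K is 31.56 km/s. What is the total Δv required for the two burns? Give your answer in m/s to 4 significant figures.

From the circular-orbit relation v² = μ/r at r = 1.280×10^5 km: μ = v²r = (31.56)² × 1.280×10^5 = 1.27492×10^8 km³/s².
Semi-major axis of the transfer orbit: a_t = (9.712×10^5 + 1.280×10^5)/2 = 5.496×10^5 km.
Circular speed at r₁: v₁ = √(μ/r₁) = √(1.27492×10^8/9.712×10^5) = 11.457 km/s.
On the transfer ellipse at r₁, vis-viva equation gives v_a = √[μ(2/r₁ − 1/a_t)] = 5.5293 km/s.
First burn Δv₁ = |v_a − v₁| = 5.928 km/s.
Circular speed at r₂: v₂ = √(μ/r₂) = 31.56 km/s.
Transfer-orbit speed at r₂: v_p = √[μ(2/r₂ − 1/a_t)] = 41.95 km/s.
Second burn Δv₂ = |v₂ − v_p| = 10.39 km/s.
Δv = Δv₁ + Δv₂ = 5.928 + 10.39 = 16.32 km/s.

Δv = 16320 m/s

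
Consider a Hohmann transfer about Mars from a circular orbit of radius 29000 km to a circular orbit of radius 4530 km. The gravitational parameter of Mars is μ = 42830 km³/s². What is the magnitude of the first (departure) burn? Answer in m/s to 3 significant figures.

Transfer-ellipse semi-major axis a_t = (r₁ + r₂)/2 = (29000 + 4530)/2 = 16765 km.
Circular speed at r = 29000 km: v_c = √(μ/r) = 1.2153 km/s.
Transfer-orbit speed at the same r (vis-viva, a = a_t): v_t = √[μ(2/r − 1/a_t)] = 0.63172 km/s.
Δv₁ = |v_t − v_c| = |0.63172 − 1.2153| = 0.5836 km/s.

Δv₁ = 584 m/s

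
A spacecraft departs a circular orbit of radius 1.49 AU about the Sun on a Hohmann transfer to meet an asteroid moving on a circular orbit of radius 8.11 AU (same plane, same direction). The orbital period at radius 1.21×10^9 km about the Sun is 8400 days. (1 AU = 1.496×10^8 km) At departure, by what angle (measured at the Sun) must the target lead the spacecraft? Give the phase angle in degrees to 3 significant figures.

φ = 98.0°

From Kepler's third law T² = 4π²r³/μ at r = 1.21×10^9 km, T = 8400 days = 8400 × 86400 s = 7.2576×10^8 s: μ = 4π²r³/T² = 1.32779×10^11 km³/s².
In km: r₁ = 1.49 × 1.496×10^8 = 2.22904×10^8 km; r₂ = 8.11 × 1.496×10^8 = 1.213256×10^9 km.
Transfer-ellipse semi-major axis a_t = (r₁ + r₂)/2 = (2.22904×10^8 + 1.213256×10^9)/2 = 7.1808×10^8 km.
Transfer time t = π√(a_t³/μ) = 1.6590×10^8 s.
The target's mean motion on its circular orbit is ω₂ = √(μ/r₂³) = 8.6226×10^-9 rad/s.
Angle swept by the target during transfer: ω₂·t = 1.4305 rad = 81.96°.
Arrival is 180° from departure on the ellipse, so φ = 180° − 81.96° = 98.0°.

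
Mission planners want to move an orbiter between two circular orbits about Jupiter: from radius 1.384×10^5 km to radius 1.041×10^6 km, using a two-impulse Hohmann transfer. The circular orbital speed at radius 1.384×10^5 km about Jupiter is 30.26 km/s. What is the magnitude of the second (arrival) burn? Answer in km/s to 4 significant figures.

Δv₂ = 5.688 km/s

From the circular-orbit relation v² = μ/r at r = 1.384×10^5 km: μ = v²r = (30.26)² × 1.384×10^5 = 1.26728×10^8 km³/s².
Semi-major axis of the transfer orbit: a_t = (1.384×10^5 + 1.041×10^6)/2 = 5.897×10^5 km.
Circular speed at r = 1.041×10^6 km: v_c = √(μ/r) = 11.033 km/s.
Vis-viva on the transfer ellipse at r = 1.041×10^6 km gives v_t = √[μ(2/r − 1/a_t)] = 5.3452 km/s.
Δv₂ = |v_t − v_c| = |5.3452 − 11.033| = 5.688 km/s.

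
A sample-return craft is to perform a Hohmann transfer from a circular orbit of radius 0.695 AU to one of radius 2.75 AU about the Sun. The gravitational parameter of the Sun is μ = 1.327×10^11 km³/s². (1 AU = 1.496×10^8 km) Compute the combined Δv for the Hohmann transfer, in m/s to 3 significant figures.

Δv = 16000 m/s

In km: r₁ = 0.695 × 1.496×10^8 = 1.03972×10^8 km; r₂ = 2.75 × 1.496×10^8 = 4.114×10^8 km.
Semi-major axis of the transfer orbit: a_t = (1.03972×10^8 + 4.114×10^8)/2 = 2.57686×10^8 km.
Circular speed at r₁: v₁ = √(μ/r₁) = √(1.327×10^11/1.03972×10^8) = 35.725 km/s.
On the transfer ellipse at r₁, v² = μ(2/r − 1/a) gives v_p = √[μ(2/r₁ − 1/a_t)] = 45.140 km/s.
First burn Δv₁ = |v_p − v₁| = 9.415 km/s.
At r₂, v₂ = √(μ/r₂) = 17.960 km/s.
Transfer-orbit speed at r₂: v_a = √[μ(2/r₂ − 1/a_t)] = 11.408 km/s.
Second burn Δv₂ = |v₂ − v_a| = 6.552 km/s.
Total Δv = Δv₁ + Δv₂ = 15.97 km/s.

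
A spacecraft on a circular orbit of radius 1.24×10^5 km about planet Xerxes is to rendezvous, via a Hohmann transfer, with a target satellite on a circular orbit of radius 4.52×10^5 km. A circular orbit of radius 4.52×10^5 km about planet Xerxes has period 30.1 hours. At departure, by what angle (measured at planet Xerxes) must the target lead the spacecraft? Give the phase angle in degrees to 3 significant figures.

From Kepler's third law T² = 4π²r³/μ at r = 4.52×10^5 km, T = 30.1 hours = 30.1 × 3600 s = 1.0836×10^5 s: μ = 4π²r³/T² = 3.10482×10^8 km³/s².
Transfer-ellipse semi-major axis a_t = (r₁ + r₂)/2 = (1.240×10^5 + 4.520×10^5)/2 = 2.880×10^5 km.
The half-period of the transfer ellipse is t = π√(a_t³/μ) = 27556.2 s.
The target's mean motion on its circular orbit is ω₂ = √(μ/r₂³) = 5.79844×10^-5 rad/s.
Angle swept by the target during transfer: ω₂·t = 1.59783 rad = 91.549°.
The spacecraft traverses 180° on the transfer ellipse, so the target must lead by 180° − 91.549° = 88.5°.

φ = 88.5°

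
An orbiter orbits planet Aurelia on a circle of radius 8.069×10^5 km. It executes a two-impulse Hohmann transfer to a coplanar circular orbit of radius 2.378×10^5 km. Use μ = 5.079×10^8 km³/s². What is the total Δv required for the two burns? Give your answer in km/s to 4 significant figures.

The Hohmann ellipse has a_t = (r₁ + r₂)/2 = 5.2235×10^5 km.
At r₁ the circular-orbit speed is v₁ = √(μ/r₁) = 25.0888 km/s.
On the transfer ellipse at r₁, vis-viva equation gives v_a = √[μ(2/r₁ − 1/a_t)] = 16.9280 km/s.
First burn Δv₁ = |v_a − v₁| = 8.1608 km/s.
Circular speed at r₂: v₂ = √(μ/r₂) = 46.215 km/s.
Transfer-orbit speed at r₂: v_p = √[μ(2/r₂ − 1/a_t)] = 57.440 km/s.
Second burn Δv₂ = |v₂ − v_p| = 11.225 km/s.
Total Δv = Δv₁ + Δv₂ = 19.39 km/s.

Δv = 19.39 km/s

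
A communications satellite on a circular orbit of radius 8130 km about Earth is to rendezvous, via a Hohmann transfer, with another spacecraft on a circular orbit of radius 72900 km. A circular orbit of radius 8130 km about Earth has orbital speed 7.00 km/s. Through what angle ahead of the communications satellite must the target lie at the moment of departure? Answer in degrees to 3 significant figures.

From the circular-orbit relation v² = μ/r at r = 8130 km: μ = v²r = (7.00)² × 8130 = 3.98370×10^5 km³/s².
The Hohmann ellipse has a_t = (r₁ + r₂)/2 = 40515 km.
Transfer time t = π√(a_t³/μ) = 40591 s.
Target angular speed ω₂ = √(μ/r₂³) = 3.2067×10^-5 rad/s.
Angle swept by the target during transfer: ω₂·t = 1.3016 rad = 74.58°.
The communications satellite traverses 180° on the transfer ellipse, so the target must lead by 180° − 74.58° = 105°.

φ = 105°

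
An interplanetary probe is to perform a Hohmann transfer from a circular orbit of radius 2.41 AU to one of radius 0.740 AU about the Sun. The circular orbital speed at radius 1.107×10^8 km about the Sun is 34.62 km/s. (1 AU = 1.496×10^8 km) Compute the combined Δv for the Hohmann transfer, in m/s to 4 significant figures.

Δv = 14240 m/s

From the circular-orbit relation v² = μ/r at r = 1.107×10^8 km: μ = v²r = (34.62)² × 1.107×10^8 = 1.32679×10^11 km³/s².
In km: r₁ = 2.41 × 1.496×10^8 = 3.60536×10^8 km; r₂ = 0.740 × 1.496×10^8 = 1.10704×10^8 km.
Transfer-ellipse semi-major axis a_t = (r₁ + r₂)/2 = (3.60536×10^8 + 1.10704×10^8)/2 = 2.3562×10^8 km.
Circular speed at r₁: v₁ = √(μ/r₁) = √(1.32679×10^11/3.60536×10^8) = 19.183 km/s.
On the transfer ellipse at r₁, vis-viva gives v_a = √[μ(2/r₁ − 1/a_t)] = 13.149 km/s.
First burn Δv₁ = |v_a − v₁| = 6.034 km/s.
Circular speed at r₂: v₂ = √(μ/r₂) = 34.619 km/s.
Transfer-orbit speed at r₂: v_p = √[μ(2/r₂ − 1/a_t)] = 42.824 km/s.
Second burn Δv₂ = |v₂ − v_p| = 8.205 km/s.
Total Δv = Δv₁ + Δv₂ = 14.24 km/s.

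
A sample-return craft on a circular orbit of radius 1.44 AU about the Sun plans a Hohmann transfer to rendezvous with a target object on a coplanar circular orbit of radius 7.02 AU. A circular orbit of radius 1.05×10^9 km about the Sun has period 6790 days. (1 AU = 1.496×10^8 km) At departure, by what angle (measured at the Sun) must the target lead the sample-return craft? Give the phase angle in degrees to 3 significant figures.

φ = 95.8°

From Kepler's third law T² = 4π²r³/μ at r = 1.05×10^9 km, T = 6790 days = 6790 × 86400 s = 5.86656×10^8 s: μ = 4π²r³/T² = 1.32789×10^11 km³/s².
In km: r₁ = 1.44 × 1.496×10^8 = 2.15424×10^8 km; r₂ = 7.02 × 1.496×10^8 = 1.050192×10^9 km.
Semi-major axis of the transfer orbit: a_t = (2.15424×10^8 + 1.050192×10^9)/2 = 6.32808×10^8 km.
The half-period of the transfer ellipse is t = π√(a_t³/μ) = 1.372×10^8 s.
Target angular speed ω₂ = √(μ/r₂³) = 1.071×10^-8 rad/s.
Angle swept by the target during transfer: ω₂·t = 1.4694 rad = 84.19°.
The sample-return craft traverses 180° on the transfer ellipse, so the target must lead by 180° − 84.19° = 95.8°.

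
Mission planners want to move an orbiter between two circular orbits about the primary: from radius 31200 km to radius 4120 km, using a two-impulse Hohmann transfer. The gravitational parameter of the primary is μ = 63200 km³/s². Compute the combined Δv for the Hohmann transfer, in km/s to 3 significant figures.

Transfer-ellipse semi-major axis a_t = (r₁ + r₂)/2 = (31200 + 4120)/2 = 17660 km.
Circular speed at r₁: v₁ = √(μ/r₁) = √(63200/31200) = 1.42325 km/s.
On the transfer ellipse at r₁, vis-viva equation gives v_a = √[μ(2/r₁ − 1/a_t)] = 0.687440 km/s.
First burn Δv₁ = |v_a − v₁| = 0.7358 km/s.
Circular speed at r₂: v₂ = √(μ/r₂) = 3.917 km/s.
Transfer-orbit speed at r₂: v_p = √[μ(2/r₂ − 1/a_t)] = 5.206 km/s.
Second burn Δv₂ = |v₂ − v_p| = 1.289 km/s.
Total Δv = Δv₁ + Δv₂ = 2.025 km/s.

Δv = 2.03 km/s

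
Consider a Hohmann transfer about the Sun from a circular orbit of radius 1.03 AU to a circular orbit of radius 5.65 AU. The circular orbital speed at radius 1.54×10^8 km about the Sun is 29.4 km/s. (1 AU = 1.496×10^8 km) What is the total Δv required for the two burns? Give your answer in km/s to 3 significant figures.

From the circular-orbit relation v² = μ/r at r = 1.54×10^8 km: μ = v²r = (29.4)² × 1.54×10^8 = 1.33111×10^11 km³/s².
In km: r₁ = 1.03 × 1.496×10^8 = 1.54088×10^8 km; r₂ = 5.65 × 1.496×10^8 = 8.4524×10^8 km.
Semi-major axis of the transfer orbit: a_t = (1.54088×10^8 + 8.4524×10^8)/2 = 4.99664×10^8 km.
Circular speed at r₁: v₁ = √(μ/r₁) = √(1.33111×10^11/1.54088×10^8) = 29.3916 km/s.
On the transfer ellipse at r₁, v² = μ(2/r − 1/a) gives v_p = √[μ(2/r₁ − 1/a_t)] = 38.2274 km/s.
First burn Δv₁ = |v_p − v₁| = 8.836 km/s.
At r₂, v₂ = √(μ/r₂) = 12.549 km/s.
Transfer-orbit speed at r₂: v_a = √[μ(2/r₂ − 1/a_t)] = 6.9689 km/s.
Second burn Δv₂ = |v₂ − v_a| = 5.580 km/s.
Δv = Δv₁ + Δv₂ = 8.836 + 5.580 = 14.42 km/s.

Δv = 14.4 km/s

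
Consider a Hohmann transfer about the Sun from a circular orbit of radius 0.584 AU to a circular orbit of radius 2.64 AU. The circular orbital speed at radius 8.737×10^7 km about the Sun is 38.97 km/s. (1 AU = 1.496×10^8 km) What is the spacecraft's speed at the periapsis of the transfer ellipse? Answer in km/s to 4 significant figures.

v = 49.87 km/s

From the circular-orbit relation v² = μ/r at r = 8.737×10^7 km: μ = v²r = (38.97)² × 8.737×10^7 = 1.32685×10^11 km³/s².
In km: r₁ = 0.584 × 1.496×10^8 = 8.73664×10^7 km; r₂ = 2.64 × 1.496×10^8 = 3.94944×10^8 km.
The Hohmann ellipse has a_t = (r₁ + r₂)/2 = 2.411552×10^8 km.
The periapsis of the transfer ellipse is at r = 8.73664×10^7 km.
Applying v² = μ(2/r − 1/a_t): v = 49.87 km/s.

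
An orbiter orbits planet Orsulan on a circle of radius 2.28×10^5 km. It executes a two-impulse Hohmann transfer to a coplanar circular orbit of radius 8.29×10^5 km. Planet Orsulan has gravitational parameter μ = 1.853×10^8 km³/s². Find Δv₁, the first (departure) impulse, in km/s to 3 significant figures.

Δv₁ = 7.20 km/s

The Hohmann ellipse has a_t = (r₁ + r₂)/2 = 5.285×10^5 km.
Circular speed at r = 2.280×10^5 km: v_c = √(μ/r) = 28.50823 km/s.
Vis-viva on the transfer ellipse at r = 2.280×10^5 km gives v_t = √[μ(2/r − 1/a_t)] = 35.70467 km/s.
Δv₁ = |v_t − v_c| = |35.70467 − 28.50823| = 7.196 km/s.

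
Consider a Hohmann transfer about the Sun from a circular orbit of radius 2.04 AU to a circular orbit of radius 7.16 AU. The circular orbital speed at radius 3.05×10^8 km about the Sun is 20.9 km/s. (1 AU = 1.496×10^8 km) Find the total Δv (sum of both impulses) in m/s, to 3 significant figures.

From the circular-orbit relation v² = μ/r at r = 3.05×10^8 km: μ = v²r = (20.9)² × 3.05×10^8 = 1.33227×10^11 km³/s².
In km: r₁ = 2.04 × 1.496×10^8 = 3.05184×10^8 km; r₂ = 7.16 × 1.496×10^8 = 1.071136×10^9 km.
Semi-major axis of the transfer orbit: a_t = (3.05184×10^8 + 1.071136×10^9)/2 = 6.8816×10^8 km.
Circular speed at r₁: v₁ = √(μ/r₁) = √(1.33227×10^11/3.05184×10^8) = 20.894 km/s.
Transfer-orbit speed at r₁ (vis-viva): v_p = √[μ(2/r₁ − 1/a_t)] = 26.067 km/s.
First burn Δv₁ = |v_p − v₁| = 5.173 km/s.
At r₂, v₂ = √(μ/r₂) = 11.153 km/s.
Transfer-orbit speed at r₂: v_a = √[μ(2/r₂ − 1/a_t)] = 7.4269 km/s.
Second burn Δv₂ = |v₂ − v_a| = 3.726 km/s.
Δv = Δv₁ + Δv₂ = 5.173 + 3.726 = 8.899 km/s.

Δv = 8900 m/s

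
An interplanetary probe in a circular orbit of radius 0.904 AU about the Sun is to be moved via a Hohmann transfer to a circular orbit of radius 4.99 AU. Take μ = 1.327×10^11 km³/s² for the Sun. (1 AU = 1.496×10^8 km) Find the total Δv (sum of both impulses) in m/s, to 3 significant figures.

In km: r₁ = 0.904 × 1.496×10^8 = 1.352384×10^8 km; r₂ = 4.99 × 1.496×10^8 = 7.46504×10^8 km.
Semi-major axis of the transfer orbit: a_t = (1.352384×10^8 + 7.46504×10^8)/2 = 4.408712×10^8 km.
Circular speed at r₁: v₁ = √(μ/r₁) = √(1.327×10^11/1.352384×10^8) = 31.325 km/s.
Transfer-orbit speed at r₁ (v² = μ(2/r − 1/a)): v_p = √[μ(2/r₁ − 1/a_t)] = 40.761 km/s.
First burn Δv₁ = |v_p − v₁| = 9.436 km/s.
Circular speed at r₂: v₂ = √(μ/r₂) = 13.3327 km/s.
Transfer-orbit speed at r₂: v_a = √[μ(2/r₂ − 1/a_t)] = 7.38437 km/s.
Second burn Δv₂ = |v₂ − v_a| = 5.948 km/s.
Total Δv = Δv₁ + Δv₂ = 15.38 km/s.

Δv = 15400 m/s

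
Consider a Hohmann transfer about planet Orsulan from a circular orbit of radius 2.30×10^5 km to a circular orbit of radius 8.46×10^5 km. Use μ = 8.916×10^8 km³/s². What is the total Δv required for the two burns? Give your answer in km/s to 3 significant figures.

Semi-major axis of the transfer orbit: a_t = (2.300×10^5 + 8.460×10^5)/2 = 5.380×10^5 km.
At r₁ the circular-orbit speed is v₁ = √(μ/r₁) = 62.262 km/s.
Transfer-orbit speed at r₁ (v² = μ(2/r − 1/a)): v_p = √[μ(2/r₁ − 1/a_t)] = 78.076 km/s.
First burn Δv₁ = |v_p − v₁| = 15.81 km/s.
At r₂, v₂ = √(μ/r₂) = 32.464 km/s.
Transfer-orbit speed at r₂: v_a = √[μ(2/r₂ − 1/a_t)] = 21.226 km/s.
Second burn Δv₂ = |v₂ − v_a| = 11.24 km/s.
Δv = Δv₁ + Δv₂ = 15.81 + 11.24 = 27.05 km/s.

Δv = 27.1 km/s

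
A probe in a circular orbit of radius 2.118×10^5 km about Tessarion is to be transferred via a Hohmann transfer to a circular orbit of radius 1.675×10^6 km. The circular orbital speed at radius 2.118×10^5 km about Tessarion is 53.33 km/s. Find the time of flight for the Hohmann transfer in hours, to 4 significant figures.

From the circular-orbit relation v² = μ/r at r = 2.118×10^5 km: μ = v²r = (53.33)² × 2.118×10^5 = 6.02378×10^8 km³/s².
Transfer-ellipse semi-major axis a_t = (r₁ + r₂)/2 = (2.118×10^5 + 1.675×10^6)/2 = 9.434×10^5 km.
Transfer time t = π√(a_t³/μ) = π√((9.434×10^5)³ / 6.02378×10^8) = 1.173×10^5 s.
Converting: 1.173×10^5 s ÷ 3600 s/hour = 32.58 hours.

t = 32.58 hours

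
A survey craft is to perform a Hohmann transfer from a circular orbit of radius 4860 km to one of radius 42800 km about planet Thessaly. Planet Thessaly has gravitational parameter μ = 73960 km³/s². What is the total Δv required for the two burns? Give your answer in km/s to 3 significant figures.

Semi-major axis of the transfer orbit: a_t = (4860 + 42800)/2 = 23830 km.
Circular speed at r₁: v₁ = √(μ/r₁) = √(73960/4860) = 3.901 km/s.
On the transfer ellipse at r₁, vis-viva gives v_p = √[μ(2/r₁ − 1/a_t)] = 5.228 km/s.
First burn Δv₁ = |v_p − v₁| = 1.327 km/s.
At r₂, v₂ = √(μ/r₂) = 1.31455 km/s.
Transfer-orbit speed at r₂: v_a = √[μ(2/r₂ − 1/a_t)] = 0.593653 km/s.
Second burn Δv₂ = |v₂ − v_a| = 0.7209 km/s.
Δv = Δv₁ + Δv₂ = 1.327 + 0.7209 = 2.048 km/s.

Δv = 2.05 km/s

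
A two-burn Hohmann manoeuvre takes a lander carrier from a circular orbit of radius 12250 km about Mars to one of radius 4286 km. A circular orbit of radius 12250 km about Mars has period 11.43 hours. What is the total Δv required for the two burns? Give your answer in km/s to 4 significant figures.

Δv = 1.211 km/s

From Kepler's third law T² = 4π²r³/μ at r = 12250 km, T = 11.43 hours = 11.43 × 3600 s = 41148 s: μ = 4π²r³/T² = 42861.8 km³/s².
Transfer-ellipse semi-major axis a_t = (r₁ + r₂)/2 = (12250 + 4286)/2 = 8268 km.
Circular speed at r₁: v₁ = √(μ/r₁) = √(42861.8/12250) = 1.87054 km/s.
Transfer-orbit speed at r₁ (vis-viva): v_a = √[μ(2/r₁ − 1/a_t)] = 1.34677 km/s.
First burn Δv₁ = |v_a − v₁| = 0.5238 km/s.
At r₂, v₂ = √(μ/r₂) = 3.16234 km/s.
Transfer-orbit speed at r₂: v_p = √[μ(2/r₂ − 1/a_t)] = 3.84926 km/s.
Second burn Δv₂ = |v₂ − v_p| = 0.6869 km/s.
Total Δv = Δv₁ + Δv₂ = 1.211 km/s.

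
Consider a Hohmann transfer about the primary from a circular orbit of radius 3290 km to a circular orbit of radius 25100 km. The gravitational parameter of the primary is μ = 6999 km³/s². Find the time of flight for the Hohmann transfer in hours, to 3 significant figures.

t = 17.6 hours

Semi-major axis of the transfer orbit: a_t = (3290 + 25100)/2 = 14195 km.
Transfer time t = π√(a_t³/μ) = π√((14195)³ / 6999) = 63510 s.
Converting: 63510 s ÷ 3600 s/hour = 17.6 hours.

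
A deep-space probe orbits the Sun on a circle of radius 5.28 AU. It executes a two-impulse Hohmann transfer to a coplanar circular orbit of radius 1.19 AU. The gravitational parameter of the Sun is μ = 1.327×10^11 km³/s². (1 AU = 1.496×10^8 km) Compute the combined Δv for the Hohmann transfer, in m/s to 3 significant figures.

In km: r₁ = 5.28 × 1.496×10^8 = 7.89888×10^8 km; r₂ = 1.19 × 1.496×10^8 = 1.78024×10^8 km.
The Hohmann ellipse has a_t = (r₁ + r₂)/2 = 4.83956×10^8 km.
Circular speed at r₁: v₁ = √(μ/r₁) = √(1.327×10^11/7.89888×10^8) = 12.961 km/s.
On the transfer ellipse at r₁, v² = μ(2/r − 1/a) gives v_a = √[μ(2/r₁ − 1/a_t)] = 7.8612 km/s.
First burn Δv₁ = |v_a − v₁| = 5.100 km/s.
Circular speed at r₂: v₂ = √(μ/r₂) = 27.302 km/s.
Transfer-orbit speed at r₂: v_p = √[μ(2/r₂ − 1/a_t)] = 34.880 km/s.
Second burn Δv₂ = |v₂ − v_p| = 7.578 km/s.
Total Δv = Δv₁ + Δv₂ = 12.68 km/s.

Δv = 12700 m/s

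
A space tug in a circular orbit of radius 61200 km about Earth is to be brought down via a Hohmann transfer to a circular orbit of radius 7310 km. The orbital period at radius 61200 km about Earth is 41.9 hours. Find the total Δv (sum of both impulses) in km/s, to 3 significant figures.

From Kepler's third law T² = 4π²r³/μ at r = 61200 km, T = 41.9 hours = 41.9 × 3600 s = 1.5084×10^5 s: μ = 4π²r³/T² = 3.97723×10^5 km³/s².
Transfer-ellipse semi-major axis a_t = (r₁ + r₂)/2 = (61200 + 7310)/2 = 34255 km.
Circular speed at r₁: v₁ = √(μ/r₁) = √(3.97723×10^5/61200) = 2.5493 km/s.
Transfer-orbit speed at r₁ (vis-viva): v_a = √[μ(2/r₁ − 1/a_t)] = 1.1776 km/s.
First burn Δv₁ = |v_a − v₁| = 1.372 km/s.
Circular speed at r₂: v₂ = √(μ/r₂) = 7.376 km/s.
Transfer-orbit speed at r₂: v_p = √[μ(2/r₂ − 1/a_t)] = 9.859 km/s.
Second burn Δv₂ = |v₂ − v_p| = 2.483 km/s.
Total Δv = Δv₁ + Δv₂ = 3.855 km/s.

Δv = 3.85 km/s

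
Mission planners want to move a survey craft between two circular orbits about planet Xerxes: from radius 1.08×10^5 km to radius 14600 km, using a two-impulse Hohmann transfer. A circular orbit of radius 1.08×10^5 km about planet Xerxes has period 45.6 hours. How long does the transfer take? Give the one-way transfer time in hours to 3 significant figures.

t = 9.75 hours

From Kepler's third law T² = 4π²r³/μ at r = 1.08×10^5 km, T = 45.6 hours = 45.6 × 3600 s = 1.6416×10^5 s: μ = 4π²r³/T² = 1.84542×10^6 km³/s².
Transfer-ellipse semi-major axis a_t = (r₁ + r₂)/2 = (1.080×10^5 + 14600)/2 = 61300 km.
Transfer time t = π√(a_t³/μ) = π√((61300)³ / 1.84542×10^6) = 35100 s.
Converting: 35100 s ÷ 3600 s/hour = 9.75 hours.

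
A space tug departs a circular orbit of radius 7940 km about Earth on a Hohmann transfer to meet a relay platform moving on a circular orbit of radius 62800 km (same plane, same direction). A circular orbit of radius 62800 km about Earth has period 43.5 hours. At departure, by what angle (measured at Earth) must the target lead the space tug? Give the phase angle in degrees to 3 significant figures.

φ = 104°

From Kepler's third law T² = 4π²r³/μ at r = 62800 km, T = 43.5 hours = 43.5 × 3600 s = 1.566×10^5 s: μ = 4π²r³/T² = 3.98708×10^5 km³/s².
Transfer-ellipse semi-major axis a_t = (r₁ + r₂)/2 = (7940 + 62800)/2 = 35370 km.
The half-period of the transfer ellipse is t = π√(a_t³/μ) = 33096 s.
The target's mean motion on its circular orbit is ω₂ = √(μ/r₂³) = 4.0123×10^-5 rad/s.
Angle swept by the target during transfer: ω₂·t = 1.3279 rad = 76.08°.
The space tug traverses 180° on the transfer ellipse, so the target must lead by 180° − 76.08° = 104°.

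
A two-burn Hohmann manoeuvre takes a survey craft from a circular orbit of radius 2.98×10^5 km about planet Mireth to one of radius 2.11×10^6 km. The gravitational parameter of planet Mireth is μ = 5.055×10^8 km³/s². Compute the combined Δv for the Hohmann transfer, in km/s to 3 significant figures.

Transfer-ellipse semi-major axis a_t = (r₁ + r₂)/2 = (2.980×10^5 + 2.110×10^6)/2 = 1.204×10^6 km.
At r₁ the circular-orbit speed is v₁ = √(μ/r₁) = 41.186 km/s.
On the transfer ellipse at r₁, vis-viva equation gives v_p = √[μ(2/r₁ − 1/a_t)] = 54.523 km/s.
First burn Δv₁ = |v_p − v₁| = 13.337 km/s.
Circular speed at r₂: v₂ = √(μ/r₂) = 15.47816 km/s.
Transfer-orbit speed at r₂: v_a = √[μ(2/r₂ − 1/a_t)] = 7.700417 km/s.
Second burn Δv₂ = |v₂ − v_a| = 7.7777 km/s.
Δv = Δv₁ + Δv₂ = 13.337 + 7.7777 = 21.11 km/s.

Δv = 21.1 km/s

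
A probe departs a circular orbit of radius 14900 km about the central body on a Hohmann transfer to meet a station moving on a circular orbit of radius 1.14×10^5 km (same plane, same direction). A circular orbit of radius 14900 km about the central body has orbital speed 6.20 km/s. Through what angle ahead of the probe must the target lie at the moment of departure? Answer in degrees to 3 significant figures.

φ = 103°

From the circular-orbit relation v² = μ/r at r = 14900 km: μ = v²r = (6.20)² × 14900 = 5.72756×10^5 km³/s².
Transfer-ellipse semi-major axis a_t = (r₁ + r₂)/2 = (14900 + 1.140×10^5)/2 = 64450 km.
Transfer time t = π√(a_t³/μ) = 67920.3 s.
Target angular speed ω₂ = √(μ/r₂³) = 1.96620×10^-5 rad/s.
Angle swept by the target during transfer: ω₂·t = 1.33545 rad = 76.52°.
Arrival is 180° from departure on the ellipse, so φ = 180° − 76.52° = 103°.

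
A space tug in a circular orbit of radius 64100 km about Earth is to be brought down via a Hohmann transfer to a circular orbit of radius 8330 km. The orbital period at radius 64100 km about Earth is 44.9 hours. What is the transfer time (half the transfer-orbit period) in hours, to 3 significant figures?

From Kepler's third law T² = 4π²r³/μ at r = 64100 km, T = 44.9 hours = 44.9 × 3600 s = 1.6164×10^5 s: μ = 4π²r³/T² = 3.97957×10^5 km³/s².
Semi-major axis of the transfer orbit: a_t = (64100 + 8330)/2 = 36215 km.
By Kepler's third law the transfer-orbit period is T = 2π√(a_t³/μ), so t = T/2 = 34320 s.
Converting: 34320 s ÷ 3600 s/hour = 9.53 hours.

t = 9.53 hours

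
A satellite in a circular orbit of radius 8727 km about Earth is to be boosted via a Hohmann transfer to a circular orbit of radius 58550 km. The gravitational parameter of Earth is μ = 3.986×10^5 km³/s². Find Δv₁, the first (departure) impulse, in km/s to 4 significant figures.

Semi-major axis of the transfer orbit: a_t = (8727 + 58550)/2 = 33638.5 km.
On the circular orbit at r = 8727 km, v_c = √(μ/r) = 6.758 km/s.
Transfer-orbit speed at the same r (vis-viva, a = a_t): v_t = √[μ(2/r − 1/a_t)] = 8.916 km/s.
Δv₁ = |v_t − v_c| = |8.916 − 6.758| = 2.158 km/s.

Δv₁ = 2.158 km/s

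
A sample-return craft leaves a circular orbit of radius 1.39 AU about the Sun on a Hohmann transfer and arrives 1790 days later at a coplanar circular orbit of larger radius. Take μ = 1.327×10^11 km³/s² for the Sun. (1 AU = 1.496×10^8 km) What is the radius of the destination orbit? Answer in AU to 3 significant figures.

r₂ = 7.77 AU

In km: r₁ = 1.39 × 1.496×10^8 = 2.07944×10^8 km.
Transfer time t = 1790 days = 1.54656×10^8 s, and t = π√(a_t³/μ).
So a_t = (μ t²/π²)^(1/3) = (1.327×10^11 × (1.54656×10^8)² / π²)^(1/3) = 6.8512×10^8 km.
Since a_t = (r₁ + r₂)/2, r₂ = 2a_t − r₁ = 2×6.8512×10^8 − 2.07944×10^8 = 1.162296×10^9 km.
In AU: r₂ = 1.162296×10^9 / 1.496×10^8 = 7.77 AU.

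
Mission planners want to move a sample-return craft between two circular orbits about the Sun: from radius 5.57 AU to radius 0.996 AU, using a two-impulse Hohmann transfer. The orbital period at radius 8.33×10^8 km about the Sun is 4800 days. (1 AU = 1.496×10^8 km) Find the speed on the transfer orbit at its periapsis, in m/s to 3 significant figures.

v = 38900 m/s

From Kepler's third law T² = 4π²r³/μ at r = 8.33×10^8 km, T = 4800 days = 4800 × 86400 s = 4.1472×10^8 s: μ = 4π²r³/T² = 1.32674×10^11 km³/s².
In km: r₁ = 5.57 × 1.496×10^8 = 8.33272×10^8 km; r₂ = 0.996 × 1.496×10^8 = 1.490016×10^8 km.
The Hohmann ellipse has a_t = (r₁ + r₂)/2 = 4.911368×10^8 km.
At periapsis, r = 1.490016×10^8 km.
From the vis-viva equation, v = √[μ(2/r − 1/a_t)] = 38.87 km/s.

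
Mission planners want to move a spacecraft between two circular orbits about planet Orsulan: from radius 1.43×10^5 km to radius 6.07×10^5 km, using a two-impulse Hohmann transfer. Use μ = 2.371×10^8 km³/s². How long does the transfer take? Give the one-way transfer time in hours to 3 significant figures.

t = 13.0 hours

Semi-major axis of the transfer orbit: a_t = (1.430×10^5 + 6.070×10^5)/2 = 3.750×10^5 km.
Half the transfer-orbit period gives t = π√(a_t³/μ) = 46850 s.
Converting: 46850 s ÷ 3600 s/hour = 13.0 hours.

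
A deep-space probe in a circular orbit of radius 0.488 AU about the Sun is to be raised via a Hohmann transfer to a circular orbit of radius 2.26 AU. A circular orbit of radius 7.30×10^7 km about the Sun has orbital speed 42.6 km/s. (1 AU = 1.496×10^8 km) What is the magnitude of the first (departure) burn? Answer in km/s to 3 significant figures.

Δv₁ = 12.0 km/s

From the circular-orbit relation v² = μ/r at r = 7.30×10^7 km: μ = v²r = (42.6)² × 7.30×10^7 = 1.32477×10^11 km³/s².
In km: r₁ = 0.488 × 1.496×10^8 = 7.30048×10^7 km; r₂ = 2.26 × 1.496×10^8 = 3.38096×10^8 km.
Semi-major axis of the transfer orbit: a_t = (7.30048×10^7 + 3.38096×10^8)/2 = 2.055504×10^8 km.
Circular speed at r = 7.30048×10^7 km: v_c = √(μ/r) = 42.60 km/s.
Transfer-orbit speed at the same r (vis-viva, a = a_t): v_t = √[μ(2/r − 1/a_t)] = 54.63 km/s.
Δv₁ = |v_t − v_c| = |54.63 − 42.60| = 12.03 km/s.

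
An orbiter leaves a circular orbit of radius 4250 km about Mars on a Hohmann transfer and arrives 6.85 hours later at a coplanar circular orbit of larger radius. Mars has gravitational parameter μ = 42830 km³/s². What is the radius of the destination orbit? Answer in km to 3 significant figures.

Transfer time t = 6.85 hours = 24660 s, and t = π√(a_t³/μ).
So a_t = (μ t²/π²)^(1/3) = (42830 × (24660)² / π²)^(1/3) = 13819 km.
Since a_t = (r₁ + r₂)/2, r₂ = 2a_t − r₁ = 2×13819 − 4250 = 23388 km.

r₂ = 23400 km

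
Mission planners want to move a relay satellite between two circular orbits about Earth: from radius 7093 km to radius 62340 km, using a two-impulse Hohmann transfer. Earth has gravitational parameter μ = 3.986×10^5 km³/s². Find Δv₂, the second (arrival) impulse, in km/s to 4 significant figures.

The Hohmann ellipse has a_t = (r₁ + r₂)/2 = 34716.5 km.
Circular speed at r = 62340 km: v_c = √(μ/r) = 2.529 km/s.
Transfer-orbit speed at the same r (vis-viva, a = a_t): v_t = √[μ(2/r − 1/a_t)] = 1.143 km/s.
Δv₂ = |v_t − v_c| = |1.143 − 2.529| = 1.386 km/s.

Δv₂ = 1.386 km/s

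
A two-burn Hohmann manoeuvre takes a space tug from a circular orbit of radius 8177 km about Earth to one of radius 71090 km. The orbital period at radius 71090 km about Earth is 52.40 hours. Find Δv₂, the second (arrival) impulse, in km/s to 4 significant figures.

Δv₂ = 1.292 km/s

From Kepler's third law T² = 4π²r³/μ at r = 71090 km, T = 52.40 hours = 52.40 × 3600 s = 1.8864×10^5 s: μ = 4π²r³/T² = 3.98582×10^5 km³/s².
Transfer-ellipse semi-major axis a_t = (r₁ + r₂)/2 = (8177 + 71090)/2 = 39633.5 km.
Circular speed at r = 71090 km: v_c = √(μ/r) = 2.368 km/s.
Transfer-orbit speed at the same r (vis-viva, a = a_t): v_t = √[μ(2/r − 1/a_t)] = 1.076 km/s.
Δv₂ = |v_t − v_c| = |1.076 − 2.368| = 1.292 km/s.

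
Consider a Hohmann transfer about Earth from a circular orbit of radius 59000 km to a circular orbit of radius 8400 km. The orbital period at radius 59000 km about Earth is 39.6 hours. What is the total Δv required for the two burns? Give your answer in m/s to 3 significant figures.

Δv = 3530 m/s

From Kepler's third law T² = 4π²r³/μ at r = 59000 km, T = 39.6 hours = 39.6 × 3600 s = 1.4256×10^5 s: μ = 4π²r³/T² = 3.98952×10^5 km³/s².
Semi-major axis of the transfer orbit: a_t = (59000 + 8400)/2 = 33700 km.
At r₁ the circular-orbit speed is v₁ = √(μ/r₁) = 2.600 km/s.
On the transfer ellipse at r₁, v² = μ(2/r − 1/a) gives v_a = √[μ(2/r₁ − 1/a_t)] = 1.298 km/s.
First burn Δv₁ = |v_a − v₁| = 1.302 km/s.
At r₂, v₂ = √(μ/r₂) = 6.892 km/s.
Transfer-orbit speed at r₂: v_p = √[μ(2/r₂ − 1/a_t)] = 9.119 km/s.
Second burn Δv₂ = |v₂ − v_p| = 2.227 km/s.
Δv = Δv₁ + Δv₂ = 1.302 + 2.227 = 3.529 km/s.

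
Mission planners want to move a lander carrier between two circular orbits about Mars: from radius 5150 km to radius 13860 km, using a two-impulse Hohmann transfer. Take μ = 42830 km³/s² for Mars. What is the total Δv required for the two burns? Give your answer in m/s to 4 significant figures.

Semi-major axis of the transfer orbit: a_t = (5150 + 13860)/2 = 9505 km.
Circular speed at r₁: v₁ = √(μ/r₁) = √(42830/5150) = 2.88384 km/s.
On the transfer ellipse at r₁, vis-viva gives v_p = √[μ(2/r₁ − 1/a_t)] = 3.48238 km/s.
First burn Δv₁ = |v_p − v₁| = 0.5985 km/s.
At r₂, v₂ = √(μ/r₂) = 1.7579 km/s.
Transfer-orbit speed at r₂: v_a = √[μ(2/r₂ − 1/a_t)] = 1.2940 km/s.
Second burn Δv₂ = |v₂ − v_a| = 0.4639 km/s.
Δv = Δv₁ + Δv₂ = 0.5985 + 0.4639 = 1.062 km/s.

Δv = 1062 m/s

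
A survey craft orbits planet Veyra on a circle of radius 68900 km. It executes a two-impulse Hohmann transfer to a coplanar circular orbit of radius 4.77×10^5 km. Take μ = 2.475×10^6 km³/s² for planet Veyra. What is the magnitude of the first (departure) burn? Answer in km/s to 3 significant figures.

Δv₁ = 1.93 km/s

Transfer-ellipse semi-major axis a_t = (r₁ + r₂)/2 = (68900 + 4.770×10^5)/2 = 2.7295×10^5 km.
Circular speed at r = 68900 km: v_c = √(μ/r) = 5.993 km/s.
Transfer-orbit speed at the same r (vis-viva, a = a_t): v_t = √[μ(2/r − 1/a_t)] = 7.923 km/s.
Δv₁ = |v_t − v_c| = |7.923 − 5.993| = 1.930 km/s.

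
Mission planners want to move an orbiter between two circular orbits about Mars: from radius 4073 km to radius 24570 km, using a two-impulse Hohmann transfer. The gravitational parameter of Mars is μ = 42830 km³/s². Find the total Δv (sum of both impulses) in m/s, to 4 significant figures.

The Hohmann ellipse has a_t = (r₁ + r₂)/2 = 14321.5 km.
At r₁ the circular-orbit speed is v₁ = √(μ/r₁) = 3.2428 km/s.
On the transfer ellipse at r₁, v² = μ(2/r − 1/a) gives v_p = √[μ(2/r₁ − 1/a_t)] = 4.2474 km/s.
First burn Δv₁ = |v_p − v₁| = 1.005 km/s.
Circular speed at r₂: v₂ = √(μ/r₂) = 1.3203 km/s.
Transfer-orbit speed at r₂: v_a = √[μ(2/r₂ − 1/a_t)] = 0.70410 km/s.
Second burn Δv₂ = |v₂ − v_a| = 0.6162 km/s.
Δv = Δv₁ + Δv₂ = 1.005 + 0.6162 = 1.621 km/s.

Δv = 1621 m/s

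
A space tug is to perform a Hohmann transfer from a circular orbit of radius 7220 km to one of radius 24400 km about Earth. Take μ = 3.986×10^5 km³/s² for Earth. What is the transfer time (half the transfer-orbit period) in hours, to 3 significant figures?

t = 2.75 hours

Transfer-ellipse semi-major axis a_t = (r₁ + r₂)/2 = (7220 + 24400)/2 = 15810 km.
Half the transfer-orbit period gives t = π√(a_t³/μ) = 9892 s.
Converting: 9892 s ÷ 3600 s/hour = 2.75 hours.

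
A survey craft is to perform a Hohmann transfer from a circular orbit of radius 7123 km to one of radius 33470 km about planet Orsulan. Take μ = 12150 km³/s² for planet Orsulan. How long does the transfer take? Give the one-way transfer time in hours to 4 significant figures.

t = 22.89 hours

Transfer-ellipse semi-major axis a_t = (r₁ + r₂)/2 = (7123 + 33470)/2 = 20296.5 km.
Half the transfer-orbit period gives t = π√(a_t³/μ) = 82410 s.
Converting: 82410 s ÷ 3600 s/hour = 22.89 hours.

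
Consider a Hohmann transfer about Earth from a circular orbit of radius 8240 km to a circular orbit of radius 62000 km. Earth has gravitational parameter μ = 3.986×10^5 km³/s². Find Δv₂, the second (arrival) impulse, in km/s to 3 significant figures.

The Hohmann ellipse has a_t = (r₁ + r₂)/2 = 35120 km.
On the circular orbit at r = 62000 km, v_c = √(μ/r) = 2.5356 km/s.
Vis-viva on the transfer ellipse at r = 62000 km gives v_t = √[μ(2/r − 1/a_t)] = 1.2282 km/s.
Δv₂ = |v_t − v_c| = |1.2282 − 2.5356| = 1.307 km/s.

Δv₂ = 1.31 km/s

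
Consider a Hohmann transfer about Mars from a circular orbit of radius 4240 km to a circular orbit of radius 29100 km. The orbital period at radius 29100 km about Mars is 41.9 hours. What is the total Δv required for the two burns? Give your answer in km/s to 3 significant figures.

From Kepler's third law T² = 4π²r³/μ at r = 29100 km, T = 41.9 hours = 41.9 × 3600 s = 1.5084×10^5 s: μ = 4π²r³/T² = 42756.8 km³/s².
Transfer-ellipse semi-major axis a_t = (r₁ + r₂)/2 = (4240 + 29100)/2 = 16670 km.
Circular speed at r₁: v₁ = √(μ/r₁) = √(42756.8/4240) = 3.176 km/s.
On the transfer ellipse at r₁, vis-viva equation gives v_p = √[μ(2/r₁ − 1/a_t)] = 4.196 km/s.
First burn Δv₁ = |v_p − v₁| = 1.020 km/s.
Circular speed at r₂: v₂ = √(μ/r₂) = 1.2121 km/s.
Transfer-orbit speed at r₂: v_a = √[μ(2/r₂ − 1/a_t)] = 0.61132 km/s.
Second burn Δv₂ = |v₂ − v_a| = 0.6008 km/s.
Total Δv = Δv₁ + Δv₂ = 1.621 km/s.

Δv = 1.62 km/s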